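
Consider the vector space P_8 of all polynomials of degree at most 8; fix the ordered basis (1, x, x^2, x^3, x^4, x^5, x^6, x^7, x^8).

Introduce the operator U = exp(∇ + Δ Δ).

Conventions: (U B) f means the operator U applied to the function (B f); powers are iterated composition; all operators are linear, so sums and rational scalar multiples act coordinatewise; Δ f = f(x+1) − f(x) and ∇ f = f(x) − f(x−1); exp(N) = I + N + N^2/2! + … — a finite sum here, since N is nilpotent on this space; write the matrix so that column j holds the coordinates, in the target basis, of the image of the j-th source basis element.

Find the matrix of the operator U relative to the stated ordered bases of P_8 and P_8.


image of 1: 1
image of x: x + 1
image of x^2: x^2 + 2x + 2
image of x^3: x^3 + 3x^2 + 6x + 11
image of x^4: x^4 + 4x^3 + 12x^2 + 44x + 51
image of x^5: x^5 + 5x^4 + 20x^3 + 110x^2 + 255x + 262
image of x^6: x^6 + 6x^5 + 30x^4 + 220x^3 + 765x^2 + 1572x + 1763
image of x^7: x^7 + 7x^6 + 42x^5 + 385x^4 + 1785x^3 + 5502x^2 + 12341x + 12973
image of x^8: x^8 + 8x^7 + 56x^6 + 616x^5 + 3570x^4 + 14672x^3 + 49364x^2 + 103784x + 102672
each image's coordinates form column j of the matrix

the matrix is [[1, 1, 2, 11, 51, 262, 1763, 12973, 102672]; [0, 1, 2, 6, 44, 255, 1572, 12341, 103784]; [0, 0, 1, 3, 12, 110, 765, 5502, 49364]; [0, 0, 0, 1, 4, 20, 220, 1785, 14672]; [0, 0, 0, 0, 1, 5, 30, 385, 3570]; [0, 0, 0, 0, 0, 1, 6, 42, 616]; [0, 0, 0, 0, 0, 0, 1, 7, 56]; [0, 0, 0, 0, 0, 0, 0, 1, 8]; [0, 0, 0, 0, 0, 0, 0, 0, 1]] (rows listed top to bottom)


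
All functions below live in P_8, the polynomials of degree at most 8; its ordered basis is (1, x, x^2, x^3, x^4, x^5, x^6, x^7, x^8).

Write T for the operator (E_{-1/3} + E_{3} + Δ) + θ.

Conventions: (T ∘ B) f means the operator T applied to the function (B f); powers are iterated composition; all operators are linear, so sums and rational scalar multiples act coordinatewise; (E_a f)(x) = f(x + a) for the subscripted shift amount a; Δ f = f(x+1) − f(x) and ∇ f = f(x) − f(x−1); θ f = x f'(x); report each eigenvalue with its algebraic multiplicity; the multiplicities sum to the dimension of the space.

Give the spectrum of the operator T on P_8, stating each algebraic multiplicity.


image of 1: 2
image of x: 3x + 11/3
image of x^2: 4x^2 + (22/3)x + 91/9
image of x^3: 5x^3 + 11x^2 + (91/3)x + 755/27
image of x^4: 6x^4 + (44/3)x^3 + (182/3)x^2 + (3020/27)x + 6643/81
image of x^5: 7x^5 + (55/3)x^4 + (910/9)x^3 + (7550/27)x^2 + (33215/81)x + 59291/243
image of x^6: 8x^6 + 22x^5 + (455/3)x^4 + (15100/27)x^3 + (33215/27)x^2 + (118582/81)x + 532171/729
image of x^7: 9x^7 + (77/3)x^6 + (637/3)x^5 + (26425/27)x^4 + (232505/81)x^3 + (415037/81)x^2 + (3725197/729)x + 4785155/2187
image of x^8: 10x^8 + (88/3)x^7 + (2548/9)x^6 + (42280/27)x^5 + (465010/81)x^4 + (3320296/243)x^3 + (14900788/729)x^2 + (38281240/2187)x + 43053283/6561
the matrix is upper triangular; its diagonal is (2, 3, 4, 5, 6, 7, 8, 9, 10)
for a triangular matrix the eigenvalues are the diagonal entries, with algebraic multiplicity their repetition count

λ = 2 (multiplicity 1), λ = 3 (multiplicity 1), λ = 4 (multiplicity 1), λ = 5 (multiplicity 1), λ = 6 (multiplicity 1), λ = 7 (multiplicity 1), λ = 8 (multiplicity 1), λ = 9 (multiplicity 1), λ = 10 (multiplicity 1)


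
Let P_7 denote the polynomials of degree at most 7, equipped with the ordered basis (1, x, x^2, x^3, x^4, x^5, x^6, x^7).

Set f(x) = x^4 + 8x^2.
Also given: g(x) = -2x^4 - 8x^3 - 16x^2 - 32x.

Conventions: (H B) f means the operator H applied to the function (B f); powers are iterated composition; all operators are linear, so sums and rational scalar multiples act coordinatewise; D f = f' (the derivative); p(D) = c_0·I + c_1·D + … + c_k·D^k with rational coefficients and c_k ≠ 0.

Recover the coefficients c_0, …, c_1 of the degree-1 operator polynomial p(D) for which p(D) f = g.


D^0 f = x^4 + 8x^2
D^1 f = 4x^3 + 16x
matching coefficients of g against c_0 f + c_1 Df + … from the top degree down determines the c_i
solution: c_0 = -2, c_1 = -2

p(D) = -2·I − 2·D, i.e. c_0 = -2, c_1 = -2


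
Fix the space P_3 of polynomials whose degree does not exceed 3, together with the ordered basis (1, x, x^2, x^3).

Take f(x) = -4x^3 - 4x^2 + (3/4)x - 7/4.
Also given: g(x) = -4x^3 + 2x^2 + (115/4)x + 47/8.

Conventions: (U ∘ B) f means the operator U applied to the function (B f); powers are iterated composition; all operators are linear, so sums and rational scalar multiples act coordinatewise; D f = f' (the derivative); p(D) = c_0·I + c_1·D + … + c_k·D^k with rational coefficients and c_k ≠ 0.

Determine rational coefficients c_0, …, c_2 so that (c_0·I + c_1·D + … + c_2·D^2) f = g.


p(D) = I − (1/2)·D − D^2, i.e. c_0 = 1, c_1 = -1/2, c_2 = -1

D^0 f = -4x^3 - 4x^2 + (3/4)x - 7/4
D^1 f = -12x^2 - 8x + 3/4
D^2 f = -24x - 8
matching coefficients of g against c_0 f + c_1 Df + … from the top degree down determines the c_i
solution: c_0 = 1, c_1 = -1/2, c_2 = -1


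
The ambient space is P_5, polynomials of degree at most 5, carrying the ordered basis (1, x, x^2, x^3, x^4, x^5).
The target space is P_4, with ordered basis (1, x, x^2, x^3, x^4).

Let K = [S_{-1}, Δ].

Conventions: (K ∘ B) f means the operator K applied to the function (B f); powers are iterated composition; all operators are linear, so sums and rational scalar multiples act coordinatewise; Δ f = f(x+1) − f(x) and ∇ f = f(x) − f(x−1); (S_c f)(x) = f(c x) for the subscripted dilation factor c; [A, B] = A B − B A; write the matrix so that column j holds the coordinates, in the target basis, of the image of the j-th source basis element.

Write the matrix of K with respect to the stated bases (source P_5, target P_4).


the matrix is [[0, 2, 0, 2, 0, 2]; [0, 0, -4, 0, -8, 0]; [0, 0, 0, 6, 0, 20]; [0, 0, 0, 0, -8, 0]; [0, 0, 0, 0, 0, 10]] (rows listed top to bottom)

image of 1: 0
image of x: 2
image of x^2: -4x
image of x^3: 6x^2 + 2
image of x^4: -8x^3 - 8x
image of x^5: 10x^4 + 20x^2 + 2
each image's coordinates form column j of the matrix


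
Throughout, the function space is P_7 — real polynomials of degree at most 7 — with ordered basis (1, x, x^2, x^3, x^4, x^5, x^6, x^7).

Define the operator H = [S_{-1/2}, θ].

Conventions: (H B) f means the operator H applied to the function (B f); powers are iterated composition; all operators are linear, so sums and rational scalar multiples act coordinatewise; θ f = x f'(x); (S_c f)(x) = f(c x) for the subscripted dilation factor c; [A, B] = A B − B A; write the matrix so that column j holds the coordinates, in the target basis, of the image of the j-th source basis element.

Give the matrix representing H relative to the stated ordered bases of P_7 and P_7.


image of 1: 0
image of x: 0
image of x^2: 0
image of x^3: 0
image of x^4: 0
image of x^5: 0
image of x^6: 0
image of x^7: 0
each image's coordinates form column j of the matrix

the matrix is [[0, 0, 0, 0, 0, 0, 0, 0]; [0, 0, 0, 0, 0, 0, 0, 0]; [0, 0, 0, 0, 0, 0, 0, 0]; [0, 0, 0, 0, 0, 0, 0, 0]; [0, 0, 0, 0, 0, 0, 0, 0]; [0, 0, 0, 0, 0, 0, 0, 0]; [0, 0, 0, 0, 0, 0, 0, 0]; [0, 0, 0, 0, 0, 0, 0, 0]] (rows listed top to bottom)


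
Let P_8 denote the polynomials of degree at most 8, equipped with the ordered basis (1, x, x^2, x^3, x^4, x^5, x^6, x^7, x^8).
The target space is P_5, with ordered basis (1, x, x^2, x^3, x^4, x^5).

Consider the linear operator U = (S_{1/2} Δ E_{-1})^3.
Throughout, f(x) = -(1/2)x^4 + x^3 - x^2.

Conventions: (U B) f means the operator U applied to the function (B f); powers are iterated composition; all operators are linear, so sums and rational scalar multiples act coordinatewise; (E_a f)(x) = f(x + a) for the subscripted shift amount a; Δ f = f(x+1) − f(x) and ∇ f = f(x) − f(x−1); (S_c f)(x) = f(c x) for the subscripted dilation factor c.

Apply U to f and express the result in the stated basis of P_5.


E_{-1} f = -(1/2)x^4 + 3x^3 - 7x^2 + 7x - 5/2
Δ E_{-1} f = -2x^3 + 6x^2 - 7x + 5/2
S_{1/2} Δ E_{-1} f = -(1/4)x^3 + (3/2)x^2 - (7/2)x + 5/2
E_{-1} (S_{1/2} Δ E_{-1}) f = -(1/4)x^3 + (9/4)x^2 - (29/4)x + 31/4
Δ E_{-1} (S_{1/2} Δ E_{-1}) f = -(3/4)x^2 + (15/4)x - 21/4
S_{1/2} Δ E_{-1} (S_{1/2} Δ E_{-1}) f = -(3/16)x^2 + (15/8)x - 21/4
E_{-1} (S_{1/2} Δ E_{-1}) (S_{1/2} Δ E_{-1}) f = -(3/16)x^2 + (9/4)x - 117/16
Δ E_{-1} (S_{1/2} Δ E_{-1}) (S_{1/2} Δ E_{-1}) f = -(3/8)x + 33/16
S_{1/2} Δ E_{-1} (S_{1/2} Δ E_{-1}) (S_{1/2} Δ E_{-1}) f = -(3/16)x + 33/16

the result is g(x) = -(3/16)x + 33/16


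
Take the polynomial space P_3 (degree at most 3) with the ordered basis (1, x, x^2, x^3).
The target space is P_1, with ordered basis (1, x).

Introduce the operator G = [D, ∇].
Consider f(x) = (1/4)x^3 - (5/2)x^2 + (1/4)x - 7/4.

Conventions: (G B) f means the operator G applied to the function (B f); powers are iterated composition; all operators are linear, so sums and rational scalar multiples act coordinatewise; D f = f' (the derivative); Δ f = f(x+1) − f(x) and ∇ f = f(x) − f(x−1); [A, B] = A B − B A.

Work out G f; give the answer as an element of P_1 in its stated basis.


the result is g(x) = 0

∇ f = (3/4)x^2 - (23/4)x + 3
D ∇ f = (3/2)x - 23/4
D f = (3/4)x^2 - 5x + 1/4
∇ D f = (3/2)x - 23/4
[D, ∇] f = 0


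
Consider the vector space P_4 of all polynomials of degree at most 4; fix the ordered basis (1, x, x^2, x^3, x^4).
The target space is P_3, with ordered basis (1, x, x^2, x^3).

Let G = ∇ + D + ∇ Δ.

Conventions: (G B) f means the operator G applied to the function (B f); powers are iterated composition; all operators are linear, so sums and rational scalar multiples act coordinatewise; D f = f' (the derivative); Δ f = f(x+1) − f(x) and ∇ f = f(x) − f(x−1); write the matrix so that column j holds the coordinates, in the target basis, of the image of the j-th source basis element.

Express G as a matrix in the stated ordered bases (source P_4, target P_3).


the matrix is [[0, 2, 1, 1, 1]; [0, 0, 4, 3, 4]; [0, 0, 0, 6, 6]; [0, 0, 0, 0, 8]] (rows listed top to bottom)

image of 1: 0
image of x: 2
image of x^2: 4x + 1
image of x^3: 6x^2 + 3x + 1
image of x^4: 8x^3 + 6x^2 + 4x + 1
each image's coordinates form column j of the matrix


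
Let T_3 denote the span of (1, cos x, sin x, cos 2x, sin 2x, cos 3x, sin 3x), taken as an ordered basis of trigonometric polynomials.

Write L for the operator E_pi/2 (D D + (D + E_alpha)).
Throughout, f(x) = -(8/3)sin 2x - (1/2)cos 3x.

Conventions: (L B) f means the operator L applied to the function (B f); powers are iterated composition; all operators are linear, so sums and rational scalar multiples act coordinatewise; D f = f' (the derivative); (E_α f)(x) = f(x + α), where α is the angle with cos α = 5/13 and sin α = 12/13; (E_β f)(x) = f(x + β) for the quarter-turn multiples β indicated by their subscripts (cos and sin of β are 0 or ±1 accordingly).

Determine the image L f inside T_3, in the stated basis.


D f = -(16/3)cos 2x + (3/2)sin 3x
D D f = (32/3)sin 2x + (9/2)cos 3x
D f = -(16/3)cos 2x + (3/2)sin 3x
E_alpha f = -(320/169)cos 2x + (952/507)sin 2x + (2035/4394)cos 3x - (414/2197)sin 3x
(D + E_alpha) f = -(3664/507)cos 2x + (952/507)sin 2x + (2035/4394)cos 3x + (5763/4394)sin 3x
(D D + (D + E_alpha)) f = -(3664/507)cos 2x + (2120/169)sin 2x + (10904/2197)cos 3x + (5763/4394)sin 3x
E_pi/2 (D D + (D + E_alpha)) f = (3664/507)cos 2x - (2120/169)sin 2x - (5763/4394)cos 3x + (10904/2197)sin 3x

the result is g(x) = (3664/507)cos 2x - (2120/169)sin 2x - (5763/4394)cos 3x + (10904/2197)sin 3x


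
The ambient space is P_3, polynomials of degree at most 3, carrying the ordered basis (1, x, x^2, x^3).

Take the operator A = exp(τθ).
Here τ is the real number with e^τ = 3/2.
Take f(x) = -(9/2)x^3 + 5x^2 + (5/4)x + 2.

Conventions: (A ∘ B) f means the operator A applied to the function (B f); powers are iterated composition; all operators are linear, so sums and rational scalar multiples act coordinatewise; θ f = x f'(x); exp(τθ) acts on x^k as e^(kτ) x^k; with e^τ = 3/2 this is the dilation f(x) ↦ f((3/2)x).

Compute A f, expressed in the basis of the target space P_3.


the image equals g(x) = -(243/16)x^3 + (45/4)x^2 + (15/8)x + 2

exp(τθ) x^k = e^(kτ) x^k; with e^τ = 3/2 this sends x^k to (3/2)^k x^k
x ↦ 3/2 x
x^2 ↦ 9/4 x^2
x^3 ↦ 27/8 x^3
applying this coordinatewise to f: exp(τθ) f = -(243/16)x^3 + (45/4)x^2 + (15/8)x + 2


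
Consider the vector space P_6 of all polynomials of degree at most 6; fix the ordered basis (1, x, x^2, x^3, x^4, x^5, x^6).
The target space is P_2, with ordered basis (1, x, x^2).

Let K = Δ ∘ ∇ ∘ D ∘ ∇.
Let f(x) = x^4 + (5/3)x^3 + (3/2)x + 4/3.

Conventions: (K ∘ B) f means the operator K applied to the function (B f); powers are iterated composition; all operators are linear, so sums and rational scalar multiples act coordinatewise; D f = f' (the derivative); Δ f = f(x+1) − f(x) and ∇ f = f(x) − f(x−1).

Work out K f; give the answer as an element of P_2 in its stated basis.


∇ f = 4x^3 - x^2 - x + 13/6
D ∇ f = 12x^2 - 2x - 1
∇ D ∇ f = 24x - 14
Δ ∇ D ∇ f = 24

the result is g(x) = 24


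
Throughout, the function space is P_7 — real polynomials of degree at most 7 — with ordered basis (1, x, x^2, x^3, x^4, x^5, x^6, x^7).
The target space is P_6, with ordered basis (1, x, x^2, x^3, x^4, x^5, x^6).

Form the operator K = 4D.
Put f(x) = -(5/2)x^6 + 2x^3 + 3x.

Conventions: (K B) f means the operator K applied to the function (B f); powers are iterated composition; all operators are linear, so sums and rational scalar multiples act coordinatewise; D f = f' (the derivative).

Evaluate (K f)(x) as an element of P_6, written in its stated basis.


the result is g(x) = -60x^5 + 24x^2 + 12

D f = -15x^5 + 6x^2 + 3
(4D) f = -60x^5 + 24x^2 + 12


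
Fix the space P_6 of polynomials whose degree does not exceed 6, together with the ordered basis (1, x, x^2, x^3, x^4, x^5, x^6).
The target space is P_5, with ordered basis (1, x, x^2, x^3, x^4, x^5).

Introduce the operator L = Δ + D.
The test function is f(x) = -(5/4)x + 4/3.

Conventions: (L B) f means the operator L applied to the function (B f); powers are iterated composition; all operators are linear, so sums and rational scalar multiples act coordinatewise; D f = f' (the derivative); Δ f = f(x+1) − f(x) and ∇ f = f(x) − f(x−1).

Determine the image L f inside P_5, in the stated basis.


Δ f = -5/4
D f = -5/4
(Δ + D) f = -5/2

the result is g(x) = -5/2


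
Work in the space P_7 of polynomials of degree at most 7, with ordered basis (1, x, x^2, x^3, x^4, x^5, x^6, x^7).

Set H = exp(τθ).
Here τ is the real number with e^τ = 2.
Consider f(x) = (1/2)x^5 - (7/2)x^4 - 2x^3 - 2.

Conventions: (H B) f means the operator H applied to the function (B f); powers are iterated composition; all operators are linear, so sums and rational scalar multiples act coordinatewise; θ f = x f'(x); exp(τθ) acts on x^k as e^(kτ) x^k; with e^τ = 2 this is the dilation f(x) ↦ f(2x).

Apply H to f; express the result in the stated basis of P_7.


exp(τθ) x^k = e^(kτ) x^k; with e^τ = 2 this sends x^k to 2^k x^k
x^3 ↦ 8 x^3
x^4 ↦ 16 x^4
x^5 ↦ 32 x^5
applying this coordinatewise to f: exp(τθ) f = 16x^5 - 56x^4 - 16x^3 - 2

the result is g(x) = 16x^5 - 56x^4 - 16x^3 - 2


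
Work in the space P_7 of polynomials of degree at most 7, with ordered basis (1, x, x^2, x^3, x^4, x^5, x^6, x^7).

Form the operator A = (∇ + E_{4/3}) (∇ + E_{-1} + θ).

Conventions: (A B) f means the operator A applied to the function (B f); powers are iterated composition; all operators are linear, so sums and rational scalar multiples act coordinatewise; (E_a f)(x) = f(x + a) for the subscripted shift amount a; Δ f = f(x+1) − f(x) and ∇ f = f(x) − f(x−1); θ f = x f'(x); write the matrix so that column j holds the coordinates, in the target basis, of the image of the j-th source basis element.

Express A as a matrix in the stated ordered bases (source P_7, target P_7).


the matrix is [[1, 14/3, 7/3, 364/27, 875/81, 2534/81, 23569/729, 148568/2187]; [0, 2, 14, 28/3, 1820/27, 1750/27, 17738/81, 188552/729]; [0, 0, 3, 28, 70/3, 1820/9, 6125/27, 70952/81]; [0, 0, 0, 4, 140/3, 140/3, 12740/27, 49000/81]; [0, 0, 0, 0, 5, 70, 245/3, 25480/27]; [0, 0, 0, 0, 0, 6, 98, 392/3]; [0, 0, 0, 0, 0, 0, 7, 392/3]; [0, 0, 0, 0, 0, 0, 0, 8]] (rows listed top to bottom)

image of 1: 1
image of x: 2x + 14/3
image of x^2: 3x^2 + 14x + 7/3
image of x^3: 4x^3 + 28x^2 + (28/3)x + 364/27
image of x^4: 5x^4 + (140/3)x^3 + (70/3)x^2 + (1820/27)x + 875/81
image of x^5: 6x^5 + 70x^4 + (140/3)x^3 + (1820/9)x^2 + (1750/27)x + 2534/81
image of x^6: 7x^6 + 98x^5 + (245/3)x^4 + (12740/27)x^3 + (6125/27)x^2 + (17738/81)x + 23569/729
image of x^7: 8x^7 + (392/3)x^6 + (392/3)x^5 + (25480/27)x^4 + (49000/81)x^3 + (70952/81)x^2 + (188552/729)x + 148568/2187
each image's coordinates form column j of the matrix


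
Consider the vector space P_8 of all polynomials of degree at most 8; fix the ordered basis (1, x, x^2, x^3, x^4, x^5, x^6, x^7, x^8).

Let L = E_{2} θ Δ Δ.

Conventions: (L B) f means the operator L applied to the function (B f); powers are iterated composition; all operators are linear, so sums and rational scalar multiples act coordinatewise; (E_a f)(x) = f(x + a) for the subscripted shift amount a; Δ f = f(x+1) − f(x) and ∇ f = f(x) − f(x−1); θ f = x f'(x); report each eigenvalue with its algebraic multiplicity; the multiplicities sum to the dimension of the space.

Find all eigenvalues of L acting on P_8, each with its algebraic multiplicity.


λ = 0 (multiplicity 9)

image of 1: 0
image of x: 0
image of x^2: 0
image of x^3: 6x + 12
image of x^4: 24x^2 + 120x + 144
image of x^5: 60x^3 + 480x^2 + 1270x + 1100
image of x^6: 120x^4 + 1320x^3 + 5460x^2 + 10020x + 6840
image of x^7: 210x^5 + 2940x^4 + 16590x^3 + 47040x^2 + 66794x + 37828
image of x^8: 336x^6 + 5712x^5 + 40880x^4 + 157360x^3 + 342832x^2 + 399728x + 194208
the matrix is upper triangular; its diagonal is (0, 0, 0, 0, 0, 0, 0, 0, 0)
for a triangular matrix the eigenvalues are the diagonal entries, with algebraic multiplicity their repetition count


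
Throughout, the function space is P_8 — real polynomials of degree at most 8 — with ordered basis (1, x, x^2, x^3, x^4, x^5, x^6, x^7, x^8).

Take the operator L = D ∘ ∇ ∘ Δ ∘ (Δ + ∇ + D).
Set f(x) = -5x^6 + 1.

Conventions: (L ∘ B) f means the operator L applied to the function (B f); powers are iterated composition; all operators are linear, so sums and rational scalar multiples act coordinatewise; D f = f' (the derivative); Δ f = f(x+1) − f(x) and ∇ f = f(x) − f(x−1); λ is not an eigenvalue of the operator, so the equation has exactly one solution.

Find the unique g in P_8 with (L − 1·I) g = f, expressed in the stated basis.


write g with unknown coordinates in the stated basis and equate coefficients in (L − 1·I) g = f
solving from the highest basis element down gives g = 5x^6 + 5400x^2 + 2099
check: L g = 5400x^2 + 2100
so L g − 1·g = -5x^6 + 1 = f ✓

the image equals g(x) = 5x^6 + 5400x^2 + 2099


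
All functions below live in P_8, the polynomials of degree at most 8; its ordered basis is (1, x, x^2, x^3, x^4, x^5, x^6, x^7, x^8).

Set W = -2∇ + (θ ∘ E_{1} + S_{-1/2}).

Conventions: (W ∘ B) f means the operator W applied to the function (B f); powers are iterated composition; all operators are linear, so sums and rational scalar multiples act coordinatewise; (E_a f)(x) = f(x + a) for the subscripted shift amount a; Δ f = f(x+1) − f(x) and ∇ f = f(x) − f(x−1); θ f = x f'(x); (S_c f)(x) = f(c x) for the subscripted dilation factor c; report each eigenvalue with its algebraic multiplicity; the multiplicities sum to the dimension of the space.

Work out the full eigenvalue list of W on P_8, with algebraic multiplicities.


image of 1: 1
image of x: (1/2)x - 2
image of x^2: (9/4)x^2 - 2x + 2
image of x^3: (23/8)x^3 + 9x - 2
image of x^4: (65/16)x^4 + 4x^3 + 24x^2 - 4x + 2
image of x^5: (159/32)x^5 + 10x^4 + 50x^3 + 15x - 2
image of x^6: (385/64)x^6 + 18x^5 + 90x^4 + 20x^3 + 60x^2 - 6x + 2
image of x^7: (895/128)x^7 + 28x^6 + 147x^5 + 70x^4 + 175x^3 + 21x - 2
image of x^8: (2049/256)x^8 + 40x^7 + 224x^6 + 168x^5 + 420x^4 + 56x^3 + 112x^2 - 8x + 2
the matrix is upper triangular; its diagonal is (1, 1/2, 9/4, 23/8, 65/16, 159/32, 385/64, 895/128, 2049/256)
for a triangular matrix the eigenvalues are the diagonal entries, with algebraic multiplicity their repetition count

λ = 1/2 (multiplicity 1), λ = 1 (multiplicity 1), λ = 9/4 (multiplicity 1), λ = 23/8 (multiplicity 1), λ = 65/16 (multiplicity 1), λ = 159/32 (multiplicity 1), λ = 385/64 (multiplicity 1), λ = 895/128 (multiplicity 1), λ = 2049/256 (multiplicity 1)


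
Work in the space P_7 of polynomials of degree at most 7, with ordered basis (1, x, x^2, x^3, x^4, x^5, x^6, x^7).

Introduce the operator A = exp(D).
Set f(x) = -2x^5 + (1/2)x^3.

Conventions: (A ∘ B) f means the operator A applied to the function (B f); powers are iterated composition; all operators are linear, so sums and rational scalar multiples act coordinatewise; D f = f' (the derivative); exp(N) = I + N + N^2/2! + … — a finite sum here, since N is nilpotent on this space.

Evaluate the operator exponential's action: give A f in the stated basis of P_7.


order-1 term: -10x^4 + (3/2)x^2
order-2 term: -20x^3 + (3/2)x
order-3 term: -20x^2 + 1/2
order-4 term: -10x
order-5 term: -2
the series for exp(D) f terminates at order 5
exp(D) f = -2x^5 - 10x^4 - (39/2)x^3 - (37/2)x^2 - (17/2)x - 3/2

g(x) = -2x^5 - 10x^4 - (39/2)x^3 - (37/2)x^2 - (17/2)x - 3/2


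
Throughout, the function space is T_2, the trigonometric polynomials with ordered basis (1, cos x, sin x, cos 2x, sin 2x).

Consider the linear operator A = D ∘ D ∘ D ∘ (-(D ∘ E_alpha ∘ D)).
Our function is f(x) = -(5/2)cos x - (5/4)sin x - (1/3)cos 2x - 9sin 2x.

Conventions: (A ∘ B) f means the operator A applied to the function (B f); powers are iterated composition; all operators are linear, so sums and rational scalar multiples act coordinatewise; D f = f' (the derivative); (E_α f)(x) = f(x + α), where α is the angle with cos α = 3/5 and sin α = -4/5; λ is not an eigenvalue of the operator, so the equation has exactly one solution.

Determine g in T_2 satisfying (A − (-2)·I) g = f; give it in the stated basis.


the result is g(x) = -(25/12)cos x + (3383/33942)cos 2x + (9581/33942)sin 2x

write g with unknown coordinates in the stated basis and equate coefficients in (A − (-2)·I) g = f
solving from the highest basis element down gives g = -(25/12)cos x + (3383/33942)cos 2x + (9581/33942)sin 2x
check: A g = (5/3)cos x - (5/4)sin x - (9040/16971)cos 2x - (162320/16971)sin 2x
so A g − (-2)·g = -(5/2)cos x - (5/4)sin x - (1/3)cos 2x - 9sin 2x = f ✓


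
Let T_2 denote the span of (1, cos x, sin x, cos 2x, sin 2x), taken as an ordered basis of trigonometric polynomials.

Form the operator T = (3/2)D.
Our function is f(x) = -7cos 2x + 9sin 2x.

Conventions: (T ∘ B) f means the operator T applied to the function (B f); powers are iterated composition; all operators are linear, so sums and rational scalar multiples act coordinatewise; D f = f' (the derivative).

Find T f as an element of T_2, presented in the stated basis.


the image equals g(x) = 27cos 2x + 21sin 2x

D f = 18cos 2x + 14sin 2x
((3/2)D) f = 27cos 2x + 21sin 2x


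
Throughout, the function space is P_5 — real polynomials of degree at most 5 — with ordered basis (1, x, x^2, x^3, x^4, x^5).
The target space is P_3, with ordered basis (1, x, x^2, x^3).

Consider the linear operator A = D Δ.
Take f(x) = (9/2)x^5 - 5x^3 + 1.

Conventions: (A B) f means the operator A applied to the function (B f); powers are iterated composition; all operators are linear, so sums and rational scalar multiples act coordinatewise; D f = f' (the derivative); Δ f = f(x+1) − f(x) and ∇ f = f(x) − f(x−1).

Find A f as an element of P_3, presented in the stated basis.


the image equals g(x) = 90x^3 + 135x^2 + 60x + 15/2

Δ f = (45/2)x^4 + 45x^3 + 30x^2 + (15/2)x - 1/2
D Δ f = 90x^3 + 135x^2 + 60x + 15/2


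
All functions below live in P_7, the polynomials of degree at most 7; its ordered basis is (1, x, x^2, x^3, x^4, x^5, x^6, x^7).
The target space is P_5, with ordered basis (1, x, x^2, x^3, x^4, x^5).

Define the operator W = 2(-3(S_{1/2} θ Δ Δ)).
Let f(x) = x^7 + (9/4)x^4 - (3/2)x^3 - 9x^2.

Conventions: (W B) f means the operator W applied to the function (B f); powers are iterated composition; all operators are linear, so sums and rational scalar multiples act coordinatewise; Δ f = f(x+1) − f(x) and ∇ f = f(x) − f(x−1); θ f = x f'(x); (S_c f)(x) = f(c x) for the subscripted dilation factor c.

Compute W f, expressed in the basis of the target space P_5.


g(x) = -(315/8)x^5 - 315x^4 - (2205/2)x^3 - 1971x^2 - 1437x

Δ f = 7x^6 + 21x^5 + 35x^4 + 44x^3 + 30x^2 - (13/2)x - 29/4
Δ Δ f = 42x^5 + 210x^4 + 490x^3 + 657x^2 + 479x + 261/2
θ Δ Δ f = 210x^5 + 840x^4 + 1470x^3 + 1314x^2 + 479x
S_{1/2} θ Δ Δ f = (105/16)x^5 + (105/2)x^4 + (735/4)x^3 + (657/2)x^2 + (479/2)x
(-3(S_{1/2} θ Δ Δ)) f = -(315/16)x^5 - (315/2)x^4 - (2205/4)x^3 - (1971/2)x^2 - (1437/2)x
(2(-3(S_{1/2} θ Δ Δ))) f = -(315/8)x^5 - 315x^4 - (2205/2)x^3 - 1971x^2 - 1437x


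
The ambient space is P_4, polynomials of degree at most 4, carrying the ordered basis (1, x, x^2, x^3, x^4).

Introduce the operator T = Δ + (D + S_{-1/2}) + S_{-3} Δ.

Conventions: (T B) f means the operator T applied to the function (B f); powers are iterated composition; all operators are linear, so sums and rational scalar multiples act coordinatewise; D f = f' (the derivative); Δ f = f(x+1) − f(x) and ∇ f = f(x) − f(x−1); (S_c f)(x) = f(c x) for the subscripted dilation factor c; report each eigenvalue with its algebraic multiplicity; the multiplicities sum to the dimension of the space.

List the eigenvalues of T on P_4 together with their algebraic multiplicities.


λ = -1/2 (multiplicity 1), λ = -1/8 (multiplicity 1), λ = 1/16 (multiplicity 1), λ = 1/4 (multiplicity 1), λ = 1 (multiplicity 1)

image of 1: 1
image of x: -(1/2)x + 3
image of x^2: (1/4)x^2 - 2x + 2
image of x^3: -(1/8)x^3 + 33x^2 - 6x + 2
image of x^4: (1/16)x^4 - 100x^3 + 60x^2 - 8x + 2
the matrix is upper triangular; its diagonal is (1, -1/2, 1/4, -1/8, 1/16)
for a triangular matrix the eigenvalues are the diagonal entries, with algebraic multiplicity their repetition count


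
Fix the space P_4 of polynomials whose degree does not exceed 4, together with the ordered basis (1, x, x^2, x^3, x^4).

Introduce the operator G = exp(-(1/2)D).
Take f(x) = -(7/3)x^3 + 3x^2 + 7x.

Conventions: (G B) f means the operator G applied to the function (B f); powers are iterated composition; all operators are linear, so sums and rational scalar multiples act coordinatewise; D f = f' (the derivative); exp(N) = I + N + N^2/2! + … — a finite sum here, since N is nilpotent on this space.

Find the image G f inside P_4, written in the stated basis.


g(x) = -(7/3)x^3 + (13/2)x^2 + (9/4)x - 59/24

order-1 term: (7/2)x^2 - 3x - 7/2
order-2 term: -(7/4)x + 3/4
order-3 term: 7/24
the series for exp(-(1/2)D) f terminates at order 3
exp(-(1/2)D) f = -(7/3)x^3 + (13/2)x^2 + (9/4)x - 59/24


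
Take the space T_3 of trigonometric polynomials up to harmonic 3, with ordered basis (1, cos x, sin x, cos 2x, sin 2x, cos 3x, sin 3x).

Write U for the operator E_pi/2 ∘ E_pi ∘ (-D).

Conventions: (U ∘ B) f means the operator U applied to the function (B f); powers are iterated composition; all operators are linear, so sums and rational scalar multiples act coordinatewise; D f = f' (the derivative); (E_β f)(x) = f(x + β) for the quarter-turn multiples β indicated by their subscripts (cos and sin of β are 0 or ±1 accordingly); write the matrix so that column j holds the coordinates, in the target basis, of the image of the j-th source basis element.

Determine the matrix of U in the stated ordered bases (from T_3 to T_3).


image of 1: 0
image of cos x: -cos x
image of sin x: -sin x
image of cos 2x: -2sin 2x
image of sin 2x: 2cos 2x
image of cos 3x: 3cos 3x
image of sin 3x: 3sin 3x
each image's coordinates form column j of the matrix

the matrix is [[0, 0, 0, 0, 0, 0, 0]; [0, -1, 0, 0, 0, 0, 0]; [0, 0, -1, 0, 0, 0, 0]; [0, 0, 0, 0, 2, 0, 0]; [0, 0, 0, -2, 0, 0, 0]; [0, 0, 0, 0, 0, 3, 0]; [0, 0, 0, 0, 0, 0, 3]] (rows listed top to bottom)


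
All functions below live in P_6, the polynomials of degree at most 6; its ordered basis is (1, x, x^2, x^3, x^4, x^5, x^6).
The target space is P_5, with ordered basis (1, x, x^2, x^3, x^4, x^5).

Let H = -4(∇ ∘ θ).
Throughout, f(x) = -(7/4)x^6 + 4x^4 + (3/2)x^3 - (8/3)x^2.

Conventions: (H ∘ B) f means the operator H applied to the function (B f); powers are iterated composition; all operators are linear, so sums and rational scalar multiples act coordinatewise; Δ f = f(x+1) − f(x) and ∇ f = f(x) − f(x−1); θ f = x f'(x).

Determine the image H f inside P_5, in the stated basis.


θ f = -(21/2)x^6 + 16x^4 + (9/2)x^3 - (16/3)x^2
∇ θ f = -63x^5 + (315/2)x^4 - 146x^3 + 75x^2 - (139/6)x + 13/3
(-4(∇ ∘ θ)) f = 252x^5 - 630x^4 + 584x^3 - 300x^2 + (278/3)x - 52/3

the image equals g(x) = 252x^5 - 630x^4 + 584x^3 - 300x^2 + (278/3)x - 52/3


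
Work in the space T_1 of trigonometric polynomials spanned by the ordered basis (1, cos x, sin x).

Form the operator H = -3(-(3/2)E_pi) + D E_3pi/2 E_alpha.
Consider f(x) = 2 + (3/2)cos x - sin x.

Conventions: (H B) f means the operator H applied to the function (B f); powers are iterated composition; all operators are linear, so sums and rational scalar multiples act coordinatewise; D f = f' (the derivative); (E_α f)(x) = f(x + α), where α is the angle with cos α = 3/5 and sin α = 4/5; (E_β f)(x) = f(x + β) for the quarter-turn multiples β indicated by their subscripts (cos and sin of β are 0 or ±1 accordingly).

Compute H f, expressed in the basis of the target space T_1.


the image equals g(x) = 9 - (133/20)cos x + (27/10)sin x

E_pi f = 2 - (3/2)cos x + sin x
(-(3/2)E_pi) f = -3 + (9/4)cos x - (3/2)sin x
(-3(-(3/2)E_pi)) f = 9 - (27/4)cos x + (9/2)sin x
E_alpha f = 2 + (1/10)cos x - (9/5)sin x
E_3pi/2 E_alpha f = 2 + (9/5)cos x + (1/10)sin x
D E_3pi/2 E_alpha f = (1/10)cos x - (9/5)sin x
(-3(-(3/2)E_pi) + D E_3pi/2 E_alpha) f = 9 - (133/20)cos x + (27/10)sin x


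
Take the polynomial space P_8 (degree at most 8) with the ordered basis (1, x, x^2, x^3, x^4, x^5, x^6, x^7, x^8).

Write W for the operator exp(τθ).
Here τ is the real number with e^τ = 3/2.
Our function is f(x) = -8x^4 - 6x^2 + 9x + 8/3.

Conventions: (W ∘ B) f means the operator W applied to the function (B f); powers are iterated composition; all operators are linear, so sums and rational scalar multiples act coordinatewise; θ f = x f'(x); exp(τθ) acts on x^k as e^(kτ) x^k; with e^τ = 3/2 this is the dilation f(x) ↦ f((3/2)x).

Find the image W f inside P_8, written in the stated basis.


the result is g(x) = -(81/2)x^4 - (27/2)x^2 + (27/2)x + 8/3

exp(τθ) x^k = e^(kτ) x^k; with e^τ = 3/2 this sends x^k to (3/2)^k x^k
x ↦ 3/2 x
x^2 ↦ 9/4 x^2
x^4 ↦ 81/16 x^4
applying this coordinatewise to f: exp(τθ) f = -(81/2)x^4 - (27/2)x^2 + (27/2)x + 8/3


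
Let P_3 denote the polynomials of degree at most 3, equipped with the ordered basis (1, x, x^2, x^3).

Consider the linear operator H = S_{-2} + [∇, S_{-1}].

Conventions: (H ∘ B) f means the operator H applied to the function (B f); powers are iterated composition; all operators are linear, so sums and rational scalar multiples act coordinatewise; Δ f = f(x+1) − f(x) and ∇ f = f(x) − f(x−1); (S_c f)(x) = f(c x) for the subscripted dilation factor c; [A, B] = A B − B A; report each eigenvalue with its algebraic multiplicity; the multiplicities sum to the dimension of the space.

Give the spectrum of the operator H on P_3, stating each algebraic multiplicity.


λ = -8 (multiplicity 1), λ = -2 (multiplicity 1), λ = 1 (multiplicity 1), λ = 4 (multiplicity 1)

image of 1: 1
image of x: -2x - 2
image of x^2: 4x^2 + 4x
image of x^3: -8x^3 - 6x^2 - 2
the matrix is upper triangular; its diagonal is (1, -2, 4, -8)
for a triangular matrix the eigenvalues are the diagonal entries, with algebraic multiplicity their repetition count


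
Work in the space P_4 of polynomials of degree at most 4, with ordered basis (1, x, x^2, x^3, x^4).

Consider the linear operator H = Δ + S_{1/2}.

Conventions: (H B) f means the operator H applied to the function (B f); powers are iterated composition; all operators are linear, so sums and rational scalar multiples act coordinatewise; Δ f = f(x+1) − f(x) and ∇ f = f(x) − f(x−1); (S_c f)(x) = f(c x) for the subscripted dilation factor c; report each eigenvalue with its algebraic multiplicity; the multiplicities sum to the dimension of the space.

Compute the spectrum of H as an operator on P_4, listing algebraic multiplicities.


image of 1: 1
image of x: (1/2)x + 1
image of x^2: (1/4)x^2 + 2x + 1
image of x^3: (1/8)x^3 + 3x^2 + 3x + 1
image of x^4: (1/16)x^4 + 4x^3 + 6x^2 + 4x + 1
the matrix is upper triangular; its diagonal is (1, 1/2, 1/4, 1/8, 1/16)
for a triangular matrix the eigenvalues are the diagonal entries, with algebraic multiplicity their repetition count

λ = 1/16 (multiplicity 1), λ = 1/8 (multiplicity 1), λ = 1/4 (multiplicity 1), λ = 1/2 (multiplicity 1), λ = 1 (multiplicity 1)


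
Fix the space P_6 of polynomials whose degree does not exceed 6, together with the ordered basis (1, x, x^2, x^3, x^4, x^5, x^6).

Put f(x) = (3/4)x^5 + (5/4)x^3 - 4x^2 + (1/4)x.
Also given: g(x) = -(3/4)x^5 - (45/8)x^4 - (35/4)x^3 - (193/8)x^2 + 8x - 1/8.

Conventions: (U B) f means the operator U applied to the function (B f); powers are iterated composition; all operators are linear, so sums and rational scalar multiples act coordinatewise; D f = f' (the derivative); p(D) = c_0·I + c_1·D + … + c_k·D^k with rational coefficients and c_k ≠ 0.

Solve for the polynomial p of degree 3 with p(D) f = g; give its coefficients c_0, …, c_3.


p(D) = -I − (3/2)·D − (1/2)·D^2 − (1/2)·D^3, i.e. c_0 = -1, c_1 = -3/2, c_2 = -1/2, c_3 = -1/2

D^0 f = (3/4)x^5 + (5/4)x^3 - 4x^2 + (1/4)x
D^1 f = (15/4)x^4 + (15/4)x^2 - 8x + 1/4
D^2 f = 15x^3 + (15/2)x - 8
D^3 f = 45x^2 + 15/2
matching coefficients of g against c_0 f + c_1 Df + … from the top degree down determines the c_i
solution: c_0 = -1, c_1 = -3/2, c_2 = -1/2, c_3 = -1/2


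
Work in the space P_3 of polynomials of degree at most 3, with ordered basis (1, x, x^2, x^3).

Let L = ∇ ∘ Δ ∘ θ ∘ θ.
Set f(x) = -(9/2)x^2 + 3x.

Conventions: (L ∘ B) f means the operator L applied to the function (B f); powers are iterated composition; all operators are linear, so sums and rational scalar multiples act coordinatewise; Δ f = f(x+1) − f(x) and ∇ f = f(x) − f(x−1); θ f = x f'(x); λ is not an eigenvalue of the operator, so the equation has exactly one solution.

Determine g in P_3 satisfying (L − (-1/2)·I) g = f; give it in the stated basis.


the image equals g(x) = -9x^2 + 6x + 144

write g with unknown coordinates in the stated basis and equate coefficients in (L − (-1/2)·I) g = f
solving from the highest basis element down gives g = -9x^2 + 6x + 144
check: L g = -72
so L g − (-1/2)·g = -(9/2)x^2 + 3x = f ✓


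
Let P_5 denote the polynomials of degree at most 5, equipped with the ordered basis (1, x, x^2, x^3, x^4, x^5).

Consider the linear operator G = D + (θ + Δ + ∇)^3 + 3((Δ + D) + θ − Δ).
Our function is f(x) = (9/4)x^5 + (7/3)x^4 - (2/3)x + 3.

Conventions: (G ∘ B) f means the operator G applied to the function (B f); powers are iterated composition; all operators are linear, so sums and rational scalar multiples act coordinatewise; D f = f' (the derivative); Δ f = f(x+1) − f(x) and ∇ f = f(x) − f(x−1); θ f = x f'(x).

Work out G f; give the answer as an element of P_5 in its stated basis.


D f = (45/4)x^4 + (28/3)x^3 - 2/3
θ f = (45/4)x^5 + (28/3)x^4 - (2/3)x
Δ f = (45/4)x^4 + (191/6)x^3 + (73/2)x^2 + (247/12)x + 47/12
∇ f = (45/4)x^4 - (79/6)x^3 + (17/2)x^2 - (23/12)x - 3/4
(θ + Δ + ∇) f = (45/4)x^5 + (191/6)x^4 + (56/3)x^3 + 45x^2 + 18x + 19/6
θ (θ + Δ + ∇) f = (225/4)x^5 + (382/3)x^4 + 56x^3 + 90x^2 + 18x
Δ (θ + Δ + ∇) f = (225/4)x^4 + (1439/6)x^3 + (719/2)x^2 + (3955/12)x + 499/4
∇ (θ + Δ + ∇) f = (225/4)x^4 + (89/6)x^3 - (45/2)x^2 + (1261/12)x - 347/12
(θ + Δ + ∇) (θ + Δ + ∇) f = (225/4)x^5 + (1439/6)x^4 + (932/3)x^3 + 427x^2 + (1358/3)x + 575/6
θ (θ + Δ + ∇) (θ + Δ + ∇) f = (1125/4)x^5 + (2878/3)x^4 + 932x^3 + 854x^2 + (1358/3)x
Δ (θ + Δ + ∇) (θ + Δ + ∇) f = (1125/4)x^4 + (9131/6)x^3 + (5867/2)x^2 + (36319/12)x + 17837/12
∇ (θ + Δ + ∇) (θ + Δ + ∇) f = (1125/4)x^4 + (2381/6)x^3 + (111/2)x^2 + (7201/12)x + 611/4
(θ + Δ + ∇) (θ + Δ + ∇) (θ + Δ + ∇) f = (1125/4)x^5 + (9131/6)x^4 + (8552/3)x^3 + 3843x^2 + (12238/3)x + 9835/6
Δ f = (45/4)x^4 + (191/6)x^3 + (73/2)x^2 + (247/12)x + 47/12
D f = (45/4)x^4 + (28/3)x^3 - 2/3
(Δ + D) f = (45/2)x^4 + (247/6)x^3 + (73/2)x^2 + (247/12)x + 13/4
θ f = (45/4)x^5 + (28/3)x^4 - (2/3)x
Δ f = (45/4)x^4 + (191/6)x^3 + (73/2)x^2 + (247/12)x + 47/12
(-Δ) f = -(45/4)x^4 - (191/6)x^3 - (73/2)x^2 - (247/12)x - 47/12
((Δ + D) + θ − Δ) f = (45/4)x^5 + (247/12)x^4 + (28/3)x^3 - (2/3)x - 2/3
(3((Δ + D) + θ − Δ)) f = (135/4)x^5 + (247/4)x^4 + 28x^3 - 2x - 2
(D + (θ + Δ + ∇)^3 + 3((Δ + D) + θ − Δ)) f = 315x^5 + (9569/6)x^4 + 2888x^3 + 3843x^2 + (12232/3)x + 3273/2

the image equals g(x) = 315x^5 + (9569/6)x^4 + 2888x^3 + 3843x^2 + (12232/3)x + 3273/2


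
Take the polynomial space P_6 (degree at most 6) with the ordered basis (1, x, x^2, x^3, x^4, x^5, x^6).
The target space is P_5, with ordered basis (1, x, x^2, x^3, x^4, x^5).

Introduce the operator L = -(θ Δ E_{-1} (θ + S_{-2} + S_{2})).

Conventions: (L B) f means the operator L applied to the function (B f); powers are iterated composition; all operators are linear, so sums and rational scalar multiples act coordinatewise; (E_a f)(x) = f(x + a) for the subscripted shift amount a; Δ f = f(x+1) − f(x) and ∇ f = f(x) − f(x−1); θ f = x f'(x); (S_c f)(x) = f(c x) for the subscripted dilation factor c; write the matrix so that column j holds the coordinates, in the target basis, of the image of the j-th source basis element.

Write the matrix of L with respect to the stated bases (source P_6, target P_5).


the matrix is [[0, 0, 0, 0, 0, 0, 0]; [0, 0, -20, 9, -144, 25, -804]; [0, 0, 0, -18, 432, -100, 4020]; [0, 0, 0, 0, -432, 150, -8040]; [0, 0, 0, 0, 0, -100, 8040]; [0, 0, 0, 0, 0, 0, -4020]] (rows listed top to bottom)

image of 1: 0
image of x: 0
image of x^2: -20x
image of x^3: -18x^2 + 9x
image of x^4: -432x^3 + 432x^2 - 144x
image of x^5: -100x^4 + 150x^3 - 100x^2 + 25x
image of x^6: -4020x^5 + 8040x^4 - 8040x^3 + 4020x^2 - 804x
each image's coordinates form column j of the matrix


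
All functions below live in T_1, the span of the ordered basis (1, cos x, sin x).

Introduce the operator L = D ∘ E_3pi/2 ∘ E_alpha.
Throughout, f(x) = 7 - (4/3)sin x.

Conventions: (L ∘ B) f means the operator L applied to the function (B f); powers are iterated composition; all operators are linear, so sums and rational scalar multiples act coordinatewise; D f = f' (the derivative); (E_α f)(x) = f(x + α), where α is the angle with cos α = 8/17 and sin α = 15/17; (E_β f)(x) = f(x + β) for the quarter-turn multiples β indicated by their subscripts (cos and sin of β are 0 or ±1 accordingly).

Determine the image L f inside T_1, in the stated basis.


E_alpha f = 7 - (20/17)cos x - (32/51)sin x
E_3pi/2 E_alpha f = 7 + (32/51)cos x - (20/17)sin x
D E_3pi/2 E_alpha f = -(20/17)cos x - (32/51)sin x

g(x) = -(20/17)cos x - (32/51)sin x


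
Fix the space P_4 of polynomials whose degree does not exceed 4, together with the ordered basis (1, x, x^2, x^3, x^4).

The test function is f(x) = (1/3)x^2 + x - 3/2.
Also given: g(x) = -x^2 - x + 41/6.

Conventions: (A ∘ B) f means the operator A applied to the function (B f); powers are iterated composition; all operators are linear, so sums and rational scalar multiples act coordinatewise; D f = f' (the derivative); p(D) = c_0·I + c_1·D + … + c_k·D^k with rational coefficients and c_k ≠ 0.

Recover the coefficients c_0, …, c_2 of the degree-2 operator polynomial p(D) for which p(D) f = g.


p(D) = -3·I + 3·D − D^2, i.e. c_0 = -3, c_1 = 3, c_2 = -1

D^0 f = (1/3)x^2 + x - 3/2
D^1 f = (2/3)x + 1
D^2 f = 2/3
matching coefficients of g against c_0 f + c_1 Df + … from the top degree down determines the c_i
solution: c_0 = -3, c_1 = 3, c_2 = -1
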